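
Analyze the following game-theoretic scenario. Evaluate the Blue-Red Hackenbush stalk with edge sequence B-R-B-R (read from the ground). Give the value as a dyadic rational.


Edges (from ground): B-R-B-R
By Berlekamp's sign-expansion rule, a Blue-Red Hackenbush stalk has the value of the surreal number whose sign sequence is the edge sequence with B -> + and R -> -.
Sign sequence: +-+-
Trace the sign expansion in the surreal number tree, starting from 0:
Edge 1: B (sign +) -> bounds (0, +inf), value = 1
Edge 2: R (sign -) -> bounds (0, 1), value = 1/2
Edge 3: B (sign +) -> bounds (1/2, 1), value = 3/4
Edge 4: R (sign -) -> bounds (1/2, 3/4), value = 5/8
Game value = 5/8

5/8


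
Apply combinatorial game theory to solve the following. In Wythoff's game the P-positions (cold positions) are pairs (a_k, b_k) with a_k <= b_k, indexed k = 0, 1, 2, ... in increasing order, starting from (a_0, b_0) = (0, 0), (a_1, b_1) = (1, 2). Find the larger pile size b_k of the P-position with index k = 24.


By Wythoff's theorem, a_k = floor(k * phi) and b_k = floor(k * phi^2) = a_k + k, where phi = (1 + sqrt(5))/2 is the golden ratio.
phi = (1 + sqrt(5))/2 = 1.618034
phi^2 = phi + 1 = 2.618034
k = 24
k * phi^2 = 24 * 2.618034 = 62.832816
b_24 = floor(k * phi^2) = 62 (check: a_24 + k = 38 + 24 = 62)

62


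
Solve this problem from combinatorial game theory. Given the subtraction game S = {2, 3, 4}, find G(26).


The subtraction set is S = {2, 3, 4}.
G(k) = mex{ G(k - s) : s in S, s <= k }. We compute iteratively: G(0) = 0.
G(1) = mex({}) = 0
G(2) = mex({0}) = 1
G(3) = mex({0}) = 1
G(4) = mex({0, 1}) = 2
G(5) = mex({0, 1}) = 2
G(6) = mex({1, 2}) = 0
G(7) = mex({1, 2}) = 0
G(8) = mex({0, 2}) = 1
G(9) = mex({0, 2}) = 1
Observe that G(6)..G(9) = 0, 0, 1, 1 repeats G(0)..G(3) = 0, 0, 1, 1.
For k >= max(S) = 4, G(k) is determined by the previous 4 values G(k-4)..G(k-1); a window of 4 consecutive values has recurred shifted by 6, so by induction G(k + 6) = G(k) for all k >= 0: the sequence is periodic from the start with period 6.
One period: G(0..5) = 0, 0, 1, 1, 2, 2.
26 mod 6 = 2, so G(26) = G(2) = 1.

1


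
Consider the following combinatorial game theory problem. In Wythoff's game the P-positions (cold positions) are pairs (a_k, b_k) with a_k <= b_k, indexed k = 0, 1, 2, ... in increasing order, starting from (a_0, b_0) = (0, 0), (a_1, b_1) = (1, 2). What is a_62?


By Wythoff's theorem, a_k = floor(k * phi) and b_k = floor(k * phi^2) = a_k + k, where phi = (1 + sqrt(5))/2 is the golden ratio.
phi = (1 + sqrt(5))/2 = 1.618034
k = 62
k * phi = 62 * 1.618034 = 100.318107
a_62 = floor(k * phi) = 100

100


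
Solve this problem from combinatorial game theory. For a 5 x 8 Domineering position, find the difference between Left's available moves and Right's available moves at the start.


Board is 5 x 8 (rows x cols).
Left (vertical) placements: (rows-1) * cols = 4 * 8 = 32
Right (horizontal) placements: rows * (cols-1) = 5 * 7 = 35
Advantage = Left - Right = 32 - 35 = -3

-3


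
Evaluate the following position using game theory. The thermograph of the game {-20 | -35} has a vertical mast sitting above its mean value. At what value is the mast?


Game = {-20 | -35}, a switch {a | b} with numbers a > b.
Its thermograph has left wall a - t and right wall b + t, which meet at t = (a - b)/2, where both equal (a + b)/2. So the mast (mean value) is at (a + b)/2.
Mean = (-20 + (-35))/2 = -55/2 = -55/2

-55/2


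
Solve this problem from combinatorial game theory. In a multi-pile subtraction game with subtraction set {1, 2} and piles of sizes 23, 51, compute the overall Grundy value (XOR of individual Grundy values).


Subtraction set: {1, 2}
For this subtraction set, G(n) = n mod 3 (period = max + 1 = 3).
Pile 1 (size 23): G(23) = 23 mod 3 = 2
Pile 2 (size 51): G(51) = 51 mod 3 = 0
Total Grundy value = XOR of all: 2 XOR 0 = 2

2


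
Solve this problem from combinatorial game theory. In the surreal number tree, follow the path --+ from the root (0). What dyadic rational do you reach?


Sign expansion: --+
Rule: track bounds (lo, hi), initially (-inf, +inf). On '+', the current value becomes lo and we move to the simplest number in (value, hi): value + 1 if hi = +inf, otherwise the midpoint (value + hi)/2. On '-', the current value becomes hi and we move to value - 1 if lo = -inf, otherwise the midpoint (lo + value)/2.
Start at 0.
Step 1: sign = -, move left. Bounds: (-inf, 0). Value = -1
Step 2: sign = -, move left. Bounds: (-inf, -1). Value = -2
Step 3: sign = +, move right. Bounds: (-2, -1). Value = -3/2
The surreal number with sign expansion --+ is -3/2.

-3/2


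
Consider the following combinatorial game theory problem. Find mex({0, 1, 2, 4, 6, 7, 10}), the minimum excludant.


Set = {0, 1, 2, 4, 6, 7, 10}
0 is in the set.
1 is in the set.
2 is in the set.
3 is NOT in the set. This is the mex.
mex = 3

3


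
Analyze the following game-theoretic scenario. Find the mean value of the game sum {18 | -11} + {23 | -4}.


G1 = {18 | -11}, G2 = {23 | -4}
Each is a switch {a | b} with numbers a > b; its mean value is (a + b)/2, and mean value is additive over game sums: m(G1 + G2) = m(G1) + m(G2).
Mean of G1 = (18 + (-11))/2 = 7/2 = 7/2
Mean of G2 = (23 + (-4))/2 = 19/2 = 19/2
Mean of G1 + G2 = 7/2 + 19/2 = 13

13


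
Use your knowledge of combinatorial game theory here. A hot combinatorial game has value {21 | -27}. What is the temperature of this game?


The game is {21 | -27}, a switch {a | b} with numbers a > b.
Cooling {a | b} by t gives {a - t | b + t}, which stops being hot when a - t = b + t, i.e. at t = (a - b)/2. So the temperature of a switch is (a - b)/2.
Temperature = (Left option - Right option) / 2
= (21 - (-27)) / 2
= 48 / 2
= 24

24


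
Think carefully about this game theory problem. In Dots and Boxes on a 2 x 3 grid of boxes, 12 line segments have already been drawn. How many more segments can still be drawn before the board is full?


Grid: 2 x 3 boxes, i.e. 3 rows and 4 columns of dots.
Horizontal edges: (rows + 1) * cols = 3 * 3 = 9
Vertical edges: rows * (cols + 1) = 2 * 4 = 8
Total edges: 9 + 8 = 17
Edges drawn: 12
Remaining: 17 - 12 = 5

5


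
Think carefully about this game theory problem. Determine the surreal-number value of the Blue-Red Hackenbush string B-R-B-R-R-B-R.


Edges (from ground): B-R-B-R-R-B-R
By Berlekamp's sign-expansion rule, a Blue-Red Hackenbush stalk has the value of the surreal number whose sign sequence is the edge sequence with B -> + and R -> -.
Sign sequence: +-+--+-
Trace the sign expansion in the surreal number tree, starting from 0:
Edge 1: B (sign +) -> bounds (0, +inf), value = 1
Edge 2: R (sign -) -> bounds (0, 1), value = 1/2
Edge 3: B (sign +) -> bounds (1/2, 1), value = 3/4
Edge 4: R (sign -) -> bounds (1/2, 3/4), value = 5/8
Edge 5: R (sign -) -> bounds (1/2, 5/8), value = 9/16
Edge 6: B (sign +) -> bounds (9/16, 5/8), value = 19/32
Edge 7: R (sign -) -> bounds (9/16, 19/32), value = 37/64
Game value = 37/64

37/64


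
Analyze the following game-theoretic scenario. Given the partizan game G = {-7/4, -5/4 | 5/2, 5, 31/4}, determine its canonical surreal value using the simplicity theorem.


Left options: {-7/4, -5/4}, max = -5/4
Right options: {5/2, 5, 31/4}, min = 5/2
All options are numbers and max(Left) < min(Right), so by the simplicity theorem the value is the simplest (earliest-born) number strictly between -5/4 and 5/2.
Integers -1 through 2 all lie strictly between -5/4 and 5/2.
Among integers, the simplest (lowest birthday = smallest |n|; 0 is born on day 0, +-n on day n) is 0.
No non-integer in the interval can be simpler: if x is a non-integer in the interval, then floor(x) or ceil(x) also lies in the interval (the interval contains an integer), and both are proper prefixes of x's sign expansion, i.e. born earlier. So the game value is 0.
Game value = 0

0


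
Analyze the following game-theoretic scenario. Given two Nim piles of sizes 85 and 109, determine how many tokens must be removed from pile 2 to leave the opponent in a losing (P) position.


Piles: 85 and 109
Current XOR: 85 XOR 109 = 56 (non-zero, so this is an N-position).
To make the XOR zero, we need to find a move that balances the piles.
For pile 2 (size 109): target = 109 XOR 56 = 85
We reduce pile 2 from 109 to 85.
Tokens removed: 109 - 85 = 24
Verification: 85 XOR 85 = 0

24


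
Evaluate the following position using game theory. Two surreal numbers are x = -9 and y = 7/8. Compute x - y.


x = -9, y = 7/8
Converting to common denominator: 8
x = -72/8, y = 7/8
x - y = -9 - 7/8 = -79/8

-79/8


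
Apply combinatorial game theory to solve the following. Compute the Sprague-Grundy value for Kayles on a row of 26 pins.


Kayles: a move removes 1 or 2 adjacent pins from a contiguous row.
Removing pins from a row of k leaves two independent rows (a, b) with a + b = k - 1 (one pin) or a + b = k - 2 (two pins); an end removal gives a = 0.
By Sprague-Grundy, G(k) = mex{ G(a) XOR G(b) } over all these splits. G(0) = 0.
G(1): splits (0,0):0^0=0 -> mex({0}) = 1
G(2): splits (0,1):0^1=1 (0,0):0^0=0 -> mex({0, 1}) = 2
G(3): splits (0,2):0^2=2 (1,1):1^1=0 (0,1):0^1=1 -> mex({0, 1, 2}) = 3
G(4): splits (0,3):0^3=3 (1,2):1^2=3 (0,2):0^2=2 (1,1):1^1=0 -> mex({0, 2, 3}) = 1
G(5): splits (0,4):0^1=1 (1,3):1^3=2 (2,2):2^2=0 (0,3):0^3=3 (1,2):1^2=3 -> mex({0, 1, 2, 3}) = 4
G(6) = mex({0, 1, 2, 4}) = 3
G(7) = mex({0, 1, 3, 4, 5}) = 2
G(8) = mex({0, 2, 3, 5, 6}) = 1
G(9) = mex({0, 1, 2, 3, 6, 7}) = 4
G(10) = mex({0, 1, 3, 4, 5, 7}) = 2
G(11) = mex({0, 1, 2, 3, 4, 5}) = 6
G(12) = mex({0, 1, 2, 3, 5, 6, 7}) = 4
G(13) = mex({0, 2, 3, 4, 6, 7}) = 1
G(14) = mex({0, 1, 4, 5, 6, 7}) = 2
G(15) = mex({0, 1, 2, 3, 4, 5, 6}) = 7
G(16) = mex({0, 2, 3, 5, 6, 7}) = 1
G(17) = mex({0, 1, 2, 3, 5, 6, 7}) = 4
G(18) = mex({0, 1, 2, 4, 5, 6}) = 3
G(19) = mex({0, 1, 3, 4, 5, 7}) = 2
G(20) = mex({0, 2, 3, 4, 5, 6, 7}) = 1
G(21) = mex({0, 1, 2, 3, 5, 6, 7}) = 4
G(22) = mex({0, 1, 2, 3, 4, 5, 7}) = 6
G(23) = mex({0, 1, 2, 3, 4, 5, 6}) = 7
G(24) = mex({0, 1, 2, 3, 5, 6, 7}) = 4
G(25) = mex({0, 2, 3, 4, 6, 7}) = 1
G(26) = mex({0, 1, 3, 4, 5, 6, 7}) = 2
Therefore G(26) = 2.

2


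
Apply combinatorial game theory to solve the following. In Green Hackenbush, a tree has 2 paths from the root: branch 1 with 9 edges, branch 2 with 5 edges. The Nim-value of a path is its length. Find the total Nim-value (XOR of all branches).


The tree has 2 branches from the ground vertex.
In Green Hackenbush, the Nim-value of a simple path of length k is k.
Branch 1: length 9, Nim-value = 9
Branch 2: length 5, Nim-value = 5
Total Nim-value = XOR of all branch values:
0 XOR 9 = 9
9 XOR 5 = 12
Nim-value of the tree = 12

12


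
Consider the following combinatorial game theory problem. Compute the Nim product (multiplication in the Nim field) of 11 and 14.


Nim multiplication is bilinear over XOR: (u XOR v) * w = (u*w) XOR (v*w).
So we split each operand into its bit components and XOR the pairwise Nim products.
11 = 1 + 2 + 8 (as XOR of powers of 2).
14 = 2 + 4 + 8 (as XOR of powers of 2).
Using the standard Nim-product table on single bits:
  2*2 = 3,   2*4 = 8,   2*8 = 12,
  4*4 = 6,   4*8 = 11,  8*8 = 13,
and  1*x = x (identity), k*l = l*k (commutative).
Pairwise Nim products:
  1 * 2 = 2
  1 * 4 = 4
  1 * 8 = 8
  2 * 2 = 3
  2 * 4 = 8
  2 * 8 = 12
  8 * 2 = 12
  8 * 4 = 11
  8 * 8 = 13
XOR them: 2 XOR 4 XOR 8 XOR 3 XOR 8 XOR 12 XOR 12 XOR 11 XOR 13 = 3.
Result: 11 * 14 = 3 (in Nim).

3


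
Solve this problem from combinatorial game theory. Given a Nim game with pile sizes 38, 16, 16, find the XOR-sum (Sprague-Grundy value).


We need the XOR (exclusive or) of all pile sizes.
After XOR-ing pile 1 (size 38): 0 XOR 38 = 38
After XOR-ing pile 2 (size 16): 38 XOR 16 = 54
After XOR-ing pile 3 (size 16): 54 XOR 16 = 38
The Nim-value of this position is 38.

38


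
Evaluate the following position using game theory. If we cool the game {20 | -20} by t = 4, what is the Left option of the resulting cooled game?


Original game: {20 | -20} (a switch {a | b} with a > b).
Cooling by t (for t below the temperature (a - b)/2 = 20) taxes each move by t: {a | b} cooled by t is {a - t | b + t}.
Cooling amount: t = 4
Cooled Left option: 20 - 4 = 16
Cooled Right option: -20 + 4 = -16
Cooled game: {16 | -16}
Left option = 16

16


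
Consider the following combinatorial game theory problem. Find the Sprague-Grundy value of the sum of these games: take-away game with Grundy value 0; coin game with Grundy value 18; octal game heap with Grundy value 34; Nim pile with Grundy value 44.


By the Sprague-Grundy theorem, the Grundy value of a sum of games is the XOR of individual Grundy values.
take-away game: Grundy value = 0. Running XOR: 0 XOR 0 = 0
coin game: Grundy value = 18. Running XOR: 0 XOR 18 = 18
octal game heap: Grundy value = 34. Running XOR: 18 XOR 34 = 48
Nim pile: Grundy value = 44. Running XOR: 48 XOR 44 = 28
The combined Grundy value is 28.

28


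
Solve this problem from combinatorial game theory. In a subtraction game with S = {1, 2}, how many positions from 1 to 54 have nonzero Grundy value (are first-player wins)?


Subtraction set S = {1, 2}, so G(n) = n mod 3.
G(n) = 0 when n is a multiple of 3.
Multiples of 3 in [1, 54]: 18
N-positions (nonzero Grundy) = 54 - 18 = 36

36


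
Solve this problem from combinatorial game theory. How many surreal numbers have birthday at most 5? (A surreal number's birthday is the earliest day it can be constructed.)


Day 0: {|} = 0 is born. Count = 1.
Day n: the number of surreal numbers born by day n is 2^(n+1) - 1.
By day 0: 2^1 - 1 = 1
By day 1: 2^2 - 1 = 3
By day 2: 2^3 - 1 = 7
By day 3: 2^4 - 1 = 15
By day 4: 2^5 - 1 = 31
By day 5: 2^6 - 1 = 63
By day 5: 63 surreal numbers.

63


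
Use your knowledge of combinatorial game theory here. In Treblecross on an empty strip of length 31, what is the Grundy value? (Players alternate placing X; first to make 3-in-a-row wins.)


Treblecross: place X on empty cells; 3-in-a-row wins.
Playing within two cells of an existing X lets the opponent win at once, so sensible play treats the cells i-2..i+2 around each X as dead. The player left with no safe cell loses, so this is a normal-play take-away game on strips of safe cells.
Placing X at cell i (0-indexed) of a strip of k safe cells leaves independent strips of sizes max(0, i-2) and max(0, k-i-3). Hence G(k) = mex{ G(max(0,i-2)) XOR G(max(0,k-i-3)) : 0 <= i < k }, with G(0) = 0.
G(1): splits (0,0):0^0=0 -> mex({0}) = 1
G(2): splits (0,0):0^0=0 -> mex({0}) = 1
G(3): splits (0,0):0^0=0 -> mex({0}) = 1
G(4): splits (0,1):0^1=1 (0,0):0^0=0 -> mex({0, 1}) = 2
G(5): splits (0,2):0^1=1 (0,1):0^1=1 (0,0):0^0=0 -> mex({0, 1}) = 2
G(6) = mex({1}) = 0
G(7) = mex({0, 1, 2}) = 3
G(8) = mex({0, 1, 2}) = 3
G(9) = mex({0, 2}) = 1
G(10) = mex({0, 2, 3}) = 1
G(11) = mex({0, 3}) = 1
G(12) = mex({1, 3}) = 0
G(13) = mex({0, 1, 2, 3}) = 4
G(14) = mex({0, 1, 2}) = 3
G(15) = mex({0, 1, 2}) = 3
G(16) = mex({0, 1, 2, 4}) = 3
G(17) = mex({0, 1, 3, 4}) = 2
G(18) = mex({0, 1, 3, 4}) = 2
G(19) = mex({0, 1, 3, 5}) = 2
G(20) = mex({0, 1, 2, 3, 5}) = 4
G(21) = mex({0, 1, 2, 3, 5}) = 4
G(22) = mex({1, 2, 6}) = 0
G(23) = mex({0, 1, 2, 3, 4, 6}) = 5
G(24) = mex({0, 1, 2, 3, 4}) = 5
G(25) = mex({0, 1, 3, 4, 7}) = 2
G(26) = mex({0, 1, 3, 4, 5, 7}) = 2
G(27) = mex({0, 1, 3, 5}) = 2
G(28) = mex({0, 1, 2, 5}) = 3
G(29) = mex({0, 1, 2, 4, 5, 6}) = 3
G(30) = mex({1, 2, 4, 6}) = 0
G(31) = mex({0, 1, 2, 3, 4, 6}) = 5
Therefore G(31) = 5.

5


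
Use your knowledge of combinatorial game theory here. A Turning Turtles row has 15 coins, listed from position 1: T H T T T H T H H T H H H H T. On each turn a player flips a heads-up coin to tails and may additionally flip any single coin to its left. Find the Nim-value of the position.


Coins: T H T T T H T H H T H H H H T
Key fact: a single head at position k behaves exactly like a Nim heap of size k (turning it to T and optionally flipping a coin at j < k corresponds to moving the heap from k to j, or to 0), and heads combine as a disjunctive sum (two heads at the same place would cancel, matching j XOR j = 0). So the Nim-value is the XOR of the 1-indexed positions of the heads.
Face-up positions (1-indexed): [2, 6, 8, 9, 11, 12, 13, 14]
XOR 0 with 2: 0 XOR 2 = 2
XOR 2 with 6: 2 XOR 6 = 4
XOR 4 with 8: 4 XOR 8 = 12
XOR 12 with 9: 12 XOR 9 = 5
XOR 5 with 11: 5 XOR 11 = 14
XOR 14 with 12: 14 XOR 12 = 2
XOR 2 with 13: 2 XOR 13 = 15
XOR 15 with 14: 15 XOR 14 = 1
Nim-value = 1

1


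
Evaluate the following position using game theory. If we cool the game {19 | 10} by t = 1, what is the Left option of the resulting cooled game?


Original game: {19 | 10} (a switch {a | b} with a > b).
Cooling by t (for t below the temperature (a - b)/2 = 9/2) taxes each move by t: {a | b} cooled by t is {a - t | b + t}.
Cooling amount: t = 1
Cooled Left option: 19 - 1 = 18
Cooled Right option: 10 + 1 = 11
Cooled game: {18 | 11}
Left option = 18

18


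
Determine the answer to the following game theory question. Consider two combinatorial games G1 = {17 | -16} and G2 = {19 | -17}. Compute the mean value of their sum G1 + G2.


G1 = {17 | -16}, G2 = {19 | -17}
Each is a switch {a | b} with numbers a > b; its mean value is (a + b)/2, and mean value is additive over game sums: m(G1 + G2) = m(G1) + m(G2).
Mean of G1 = (17 + (-16))/2 = 1/2 = 1/2
Mean of G2 = (19 + (-17))/2 = 2/2 = 1
Mean of G1 + G2 = 1/2 + 1 = 3/2

3/2


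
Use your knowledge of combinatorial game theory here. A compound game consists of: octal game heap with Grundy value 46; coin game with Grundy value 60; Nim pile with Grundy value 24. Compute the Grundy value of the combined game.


By the Sprague-Grundy theorem, the Grundy value of a sum of games is the XOR of individual Grundy values.
octal game heap: Grundy value = 46. Running XOR: 0 XOR 46 = 46
coin game: Grundy value = 60. Running XOR: 46 XOR 60 = 18
Nim pile: Grundy value = 24. Running XOR: 18 XOR 24 = 10
The combined Grundy value is 10.

10


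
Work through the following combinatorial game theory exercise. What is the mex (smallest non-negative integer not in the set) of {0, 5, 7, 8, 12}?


Set = {0, 5, 7, 8, 12}
0 is in the set.
1 is NOT in the set. This is the mex.
mex = 1

1


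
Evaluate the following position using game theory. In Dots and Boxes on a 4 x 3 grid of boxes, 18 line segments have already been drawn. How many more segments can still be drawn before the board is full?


Grid: 4 x 3 boxes, i.e. 5 rows and 4 columns of dots.
Horizontal edges: (rows + 1) * cols = 5 * 3 = 15
Vertical edges: rows * (cols + 1) = 4 * 4 = 16
Total edges: 15 + 16 = 31
Edges drawn: 18
Remaining: 31 - 18 = 13

13


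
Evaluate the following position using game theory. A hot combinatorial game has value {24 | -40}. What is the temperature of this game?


The game is {24 | -40}, a switch {a | b} with numbers a > b.
Cooling {a | b} by t gives {a - t | b + t}, which stops being hot when a - t = b + t, i.e. at t = (a - b)/2. So the temperature of a switch is (a - b)/2.
Temperature = (Left option - Right option) / 2
= (24 - (-40)) / 2
= 64 / 2
= 32

32


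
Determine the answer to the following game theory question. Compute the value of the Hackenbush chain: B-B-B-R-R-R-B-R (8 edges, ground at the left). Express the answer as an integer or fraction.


Edges (from ground): B-B-B-R-R-R-B-R
By Berlekamp's sign-expansion rule, a Blue-Red Hackenbush stalk has the value of the surreal number whose sign sequence is the edge sequence with B -> + and R -> -.
Sign sequence: +++---+-
Trace the sign expansion in the surreal number tree, starting from 0:
Edge 1: B (sign +) -> bounds (0, +inf), value = 1
Edge 2: B (sign +) -> bounds (1, +inf), value = 2
Edge 3: B (sign +) -> bounds (2, +inf), value = 3
Edge 4: R (sign -) -> bounds (2, 3), value = 5/2
Edge 5: R (sign -) -> bounds (2, 5/2), value = 9/4
Edge 6: R (sign -) -> bounds (2, 9/4), value = 17/8
Edge 7: B (sign +) -> bounds (17/8, 9/4), value = 35/16
Edge 8: R (sign -) -> bounds (17/8, 35/16), value = 69/32
Game value = 69/32

69/32


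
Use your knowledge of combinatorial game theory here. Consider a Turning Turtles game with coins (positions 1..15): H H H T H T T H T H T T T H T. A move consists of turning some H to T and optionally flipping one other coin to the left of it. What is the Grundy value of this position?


Coins: H H H T H T T H T H T T T H T
Key fact: a single head at position k behaves exactly like a Nim heap of size k (turning it to T and optionally flipping a coin at j < k corresponds to moving the heap from k to j, or to 0), and heads combine as a disjunctive sum (two heads at the same place would cancel, matching j XOR j = 0). So the Nim-value is the XOR of the 1-indexed positions of the heads.
Face-up positions (1-indexed): [1, 2, 3, 5, 8, 10, 14]
XOR 0 with 1: 0 XOR 1 = 1
XOR 1 with 2: 1 XOR 2 = 3
XOR 3 with 3: 3 XOR 3 = 0
XOR 0 with 5: 0 XOR 5 = 5
XOR 5 with 8: 5 XOR 8 = 13
XOR 13 with 10: 13 XOR 10 = 7
XOR 7 with 14: 7 XOR 14 = 9
Nim-value = 9

9


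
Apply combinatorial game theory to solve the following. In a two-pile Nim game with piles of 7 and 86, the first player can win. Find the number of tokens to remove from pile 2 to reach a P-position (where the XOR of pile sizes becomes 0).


Piles: 7 and 86
Current XOR: 7 XOR 86 = 81 (non-zero, so this is an N-position).
To make the XOR zero, we need to find a move that balances the piles.
For pile 2 (size 86): target = 86 XOR 81 = 7
We reduce pile 2 from 86 to 7.
Tokens removed: 86 - 7 = 79
Verification: 7 XOR 7 = 0

79


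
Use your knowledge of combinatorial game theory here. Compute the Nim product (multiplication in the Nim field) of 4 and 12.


Nim multiplication is bilinear over XOR: (u XOR v) * w = (u*w) XOR (v*w).
So we split each operand into its bit components and XOR the pairwise Nim products.
4 = 4 (as XOR of powers of 2).
12 = 4 + 8 (as XOR of powers of 2).
Using the standard Nim-product table on single bits:
  2*2 = 3,   2*4 = 8,   2*8 = 12,
  4*4 = 6,   4*8 = 11,  8*8 = 13,
and  1*x = x (identity), k*l = l*k (commutative).
Pairwise Nim products:
  4 * 4 = 6
  4 * 8 = 11
XOR them: 6 XOR 11 = 13.
Result: 4 * 12 = 13 (in Nim).

13


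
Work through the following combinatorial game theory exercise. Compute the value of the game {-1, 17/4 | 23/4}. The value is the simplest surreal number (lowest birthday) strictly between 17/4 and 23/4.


Left options: {-1, 17/4}, max = 17/4
Right options: {23/4}, min = 23/4
All options are numbers and max(Left) < min(Right), so by the simplicity theorem the value is the simplest (earliest-born) number strictly between 17/4 and 23/4.
The only integer strictly between 17/4 and 23/4 is 5.
No non-integer in the interval can be simpler: if x is a non-integer in the interval, then floor(x) or ceil(x) also lies in the interval (the interval contains an integer), and both are proper prefixes of x's sign expansion, i.e. born earlier. So the game value is 5.
Game value = 5

5


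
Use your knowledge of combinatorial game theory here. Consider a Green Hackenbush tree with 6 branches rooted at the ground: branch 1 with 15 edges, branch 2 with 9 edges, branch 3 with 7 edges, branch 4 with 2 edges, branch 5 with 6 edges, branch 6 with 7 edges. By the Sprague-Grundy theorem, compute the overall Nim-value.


The tree has 6 branches from the ground vertex.
In Green Hackenbush, the Nim-value of a simple path of length k is k.
Branch 1: length 15, Nim-value = 15
Branch 2: length 9, Nim-value = 9
Branch 3: length 7, Nim-value = 7
Branch 4: length 2, Nim-value = 2
Branch 5: length 6, Nim-value = 6
Branch 6: length 7, Nim-value = 7
Total Nim-value = XOR of all branch values:
0 XOR 15 = 15
15 XOR 9 = 6
6 XOR 7 = 1
1 XOR 2 = 3
3 XOR 6 = 5
5 XOR 7 = 2
Nim-value of the tree = 2

2


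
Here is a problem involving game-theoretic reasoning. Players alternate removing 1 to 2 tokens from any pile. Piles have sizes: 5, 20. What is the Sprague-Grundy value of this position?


Subtraction set: {1, 2}
For this subtraction set, G(n) = n mod 3 (period = max + 1 = 3).
Pile 1 (size 5): G(5) = 5 mod 3 = 2
Pile 2 (size 20): G(20) = 20 mod 3 = 2
Total Grundy value = XOR of all: 2 XOR 2 = 0

0


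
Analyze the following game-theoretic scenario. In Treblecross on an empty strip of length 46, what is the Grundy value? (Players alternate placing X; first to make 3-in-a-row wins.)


Treblecross: place X on empty cells; 3-in-a-row wins.
Playing within two cells of an existing X lets the opponent win at once, so sensible play treats the cells i-2..i+2 around each X as dead. The player left with no safe cell loses, so this is a normal-play take-away game on strips of safe cells.
Placing X at cell i (0-indexed) of a strip of k safe cells leaves independent strips of sizes max(0, i-2) and max(0, k-i-3). Hence G(k) = mex{ G(max(0,i-2)) XOR G(max(0,k-i-3)) : 0 <= i < k }, with G(0) = 0.
G(1): splits (0,0):0^0=0 -> mex({0}) = 1
G(2): splits (0,0):0^0=0 -> mex({0}) = 1
G(3): splits (0,0):0^0=0 -> mex({0}) = 1
G(4): splits (0,1):0^1=1 (0,0):0^0=0 -> mex({0, 1}) = 2
G(5): splits (0,2):0^1=1 (0,1):0^1=1 (0,0):0^0=0 -> mex({0, 1}) = 2
G(6) = mex({1}) = 0
G(7) = mex({0, 1, 2}) = 3
G(8) = mex({0, 1, 2}) = 3
G(9) = mex({0, 2}) = 1
G(10) = mex({0, 2, 3}) = 1
G(11) = mex({0, 3}) = 1
G(12) = mex({1, 3}) = 0
G(13) = mex({0, 1, 2, 3}) = 4
G(14) = mex({0, 1, 2}) = 3
G(15) = mex({0, 1, 2}) = 3
G(16) = mex({0, 1, 2, 4}) = 3
G(17) = mex({0, 1, 3, 4}) = 2
G(18) = mex({0, 1, 3, 4}) = 2
G(19) = mex({0, 1, 3, 5}) = 2
G(20) = mex({0, 1, 2, 3, 5}) = 4
G(21) = mex({0, 1, 2, 3, 5}) = 4
G(22) = mex({1, 2, 6}) = 0
G(23) = mex({0, 1, 2, 3, 4, 6}) = 5
G(24) = mex({0, 1, 2, 3, 4}) = 5
G(25) = mex({0, 1, 3, 4, 7}) = 2
G(26) = mex({0, 1, 3, 4, 5, 7}) = 2
G(27) = mex({0, 1, 3, 5}) = 2
G(28) = mex({0, 1, 2, 5}) = 3
G(29) = mex({0, 1, 2, 4, 5, 6}) = 3
G(30) = mex({1, 2, 4, 6}) = 0
G(31) = mex({0, 1, 2, 3, 4, 6}) = 5
G(32) = mex({1, 2, 3, 4, 7}) = 0
G(33) = mex({0, 3, 7}) = 1
G(34) = mex({0, 2, 3, 5, 7}) = 1
G(35) = mex({0, 2, 3, 5, 6}) = 1
G(36) = mex({0, 1, 2, 5, 6}) = 3
G(37) = mex({0, 1, 2, 4, 5, 6}) = 3
G(38) = mex({0, 1, 2, 4}) = 3
G(39) = mex({0, 1, 2, 3, 4, 7}) = 5
G(40) = mex({0, 1, 2, 3, 4, 5, 7}) = 6
G(41) = mex({0, 1, 2, 3, 5, 7}) = 4
G(42) = mex({0, 1, 2, 3, 5, 6, 7}) = 4
G(43) = mex({0, 2, 3, 5, 6}) = 1
G(44) = mex({1, 2, 3, 4, 5, 6}) = 0
G(45) = mex({0, 1, 2, 3, 4, 6, 7}) = 5
G(46) = mex({0, 1, 2, 3, 4, 7}) = 5
Therefore G(46) = 5.

5


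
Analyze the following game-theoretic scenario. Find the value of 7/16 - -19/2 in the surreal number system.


x = 7/16, y = -19/2
Converting to common denominator: 16
x = 7/16, y = -152/16
x - y = 7/16 - -19/2 = 159/16

159/16


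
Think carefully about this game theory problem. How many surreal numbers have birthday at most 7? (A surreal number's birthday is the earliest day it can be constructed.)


Day 0: {|} = 0 is born. Count = 1.
Day n: the number of surreal numbers born by day n is 2^(n+1) - 1.
By day 0: 2^1 - 1 = 1
By day 1: 2^2 - 1 = 3
By day 2: 2^3 - 1 = 7
By day 3: 2^4 - 1 = 15
By day 4: 2^5 - 1 = 31
By day 5: 2^6 - 1 = 63
By day 6: 2^7 - 1 = 127
By day 7: 2^8 - 1 = 255
By day 7: 255 surreal numbers.

255


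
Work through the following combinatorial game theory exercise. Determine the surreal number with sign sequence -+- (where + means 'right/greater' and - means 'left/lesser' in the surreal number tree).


Sign expansion: -+-
Rule: track bounds (lo, hi), initially (-inf, +inf). On '+', the current value becomes lo and we move to the simplest number in (value, hi): value + 1 if hi = +inf, otherwise the midpoint (value + hi)/2. On '-', the current value becomes hi and we move to value - 1 if lo = -inf, otherwise the midpoint (lo + value)/2.
Start at 0.
Step 1: sign = -, move left. Bounds: (-inf, 0). Value = -1
Step 2: sign = +, move right. Bounds: (-1, 0). Value = -1/2
Step 3: sign = -, move left. Bounds: (-1, -1/2). Value = -3/4
The surreal number with sign expansion -+- is -3/4.

-3/4


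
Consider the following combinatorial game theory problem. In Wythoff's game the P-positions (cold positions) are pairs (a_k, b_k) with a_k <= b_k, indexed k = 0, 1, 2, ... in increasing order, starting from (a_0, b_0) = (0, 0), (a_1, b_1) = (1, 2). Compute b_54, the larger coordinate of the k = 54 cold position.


By Wythoff's theorem, a_k = floor(k * phi) and b_k = floor(k * phi^2) = a_k + k, where phi = (1 + sqrt(5))/2 is the golden ratio.
phi = (1 + sqrt(5))/2 = 1.618034
phi^2 = phi + 1 = 2.618034
k = 54
k * phi^2 = 54 * 2.618034 = 141.373835
b_54 = floor(k * phi^2) = 141 (check: a_54 + k = 87 + 54 = 141)

141


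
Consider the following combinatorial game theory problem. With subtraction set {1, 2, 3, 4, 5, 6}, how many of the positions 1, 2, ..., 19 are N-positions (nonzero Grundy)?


Subtraction set S = {1, 2, 3, 4, 5, 6}, so G(n) = n mod 7.
G(n) = 0 when n is a multiple of 7.
Multiples of 7 in [1, 19]: 2
N-positions (nonzero Grundy) = 19 - 2 = 17

17


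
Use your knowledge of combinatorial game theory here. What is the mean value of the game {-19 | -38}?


Game = {-19 | -38}, a switch {a | b} with numbers a > b.
Its thermograph has left wall a - t and right wall b + t, which meet at t = (a - b)/2, where both equal (a + b)/2. So the mast (mean value) is at (a + b)/2.
Mean = (-19 + (-38))/2 = -57/2 = -57/2

-57/2


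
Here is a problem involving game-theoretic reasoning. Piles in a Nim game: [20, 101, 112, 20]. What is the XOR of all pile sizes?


We need the XOR (exclusive or) of all pile sizes.
After XOR-ing pile 1 (size 20): 0 XOR 20 = 20
After XOR-ing pile 2 (size 101): 20 XOR 101 = 113
After XOR-ing pile 3 (size 112): 113 XOR 112 = 1
After XOR-ing pile 4 (size 20): 1 XOR 20 = 21
The Nim-value of this position is 21.

21


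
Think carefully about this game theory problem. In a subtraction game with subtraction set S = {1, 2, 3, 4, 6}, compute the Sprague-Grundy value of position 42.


The subtraction set is S = {1, 2, 3, 4, 6}.
G(k) = mex{ G(k - s) : s in S, s <= k }. We compute iteratively: G(0) = 0.
G(1) = mex({0}) = 1
G(2) = mex({0, 1}) = 2
G(3) = mex({0, 1, 2}) = 3
G(4) = mex({0, 1, 2, 3}) = 4
G(5) = mex({1, 2, 3, 4}) = 0
G(6) = mex({0, 2, 3, 4}) = 1
G(7) = mex({0, 1, 3, 4}) = 2
G(8) = mex({0, 1, 2, 4}) = 3
G(9) = mex({0, 1, 2, 3}) = 4
G(10) = mex({1, 2, 3, 4}) = 0
Observe that G(5)..G(10) = 0, 1, 2, 3, 4, 0 repeats G(0)..G(5) = 0, 1, 2, 3, 4, 0.
For k >= max(S) = 6, G(k) is determined by the previous 6 values G(k-6)..G(k-1); a window of 6 consecutive values has recurred shifted by 5, so by induction G(k + 5) = G(k) for all k >= 0: the sequence is periodic from the start with period 5.
One period: G(0..4) = 0, 1, 2, 3, 4.
42 mod 5 = 2, so G(42) = G(2) = 2.

2


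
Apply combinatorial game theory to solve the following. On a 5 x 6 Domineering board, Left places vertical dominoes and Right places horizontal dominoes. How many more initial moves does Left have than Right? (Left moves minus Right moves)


Board is 5 x 6 (rows x cols).
Left (vertical) placements: (rows-1) * cols = 4 * 6 = 24
Right (horizontal) placements: rows * (cols-1) = 5 * 5 = 25
Advantage = Left - Right = 24 - 25 = -1

-1


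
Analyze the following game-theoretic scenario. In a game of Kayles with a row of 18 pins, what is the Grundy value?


Kayles: a move removes 1 or 2 adjacent pins from a contiguous row.
Removing pins from a row of k leaves two independent rows (a, b) with a + b = k - 1 (one pin) or a + b = k - 2 (two pins); an end removal gives a = 0.
By Sprague-Grundy, G(k) = mex{ G(a) XOR G(b) } over all these splits. G(0) = 0.
G(1): splits (0,0):0^0=0 -> mex({0}) = 1
G(2): splits (0,1):0^1=1 (0,0):0^0=0 -> mex({0, 1}) = 2
G(3): splits (0,2):0^2=2 (1,1):1^1=0 (0,1):0^1=1 -> mex({0, 1, 2}) = 3
G(4): splits (0,3):0^3=3 (1,2):1^2=3 (0,2):0^2=2 (1,1):1^1=0 -> mex({0, 2, 3}) = 1
G(5): splits (0,4):0^1=1 (1,3):1^3=2 (2,2):2^2=0 (0,3):0^3=3 (1,2):1^2=3 -> mex({0, 1, 2, 3}) = 4
G(6) = mex({0, 1, 2, 4}) = 3
G(7) = mex({0, 1, 3, 4, 5}) = 2
G(8) = mex({0, 2, 3, 5, 6}) = 1
G(9) = mex({0, 1, 2, 3, 6, 7}) = 4
G(10) = mex({0, 1, 3, 4, 5, 7}) = 2
G(11) = mex({0, 1, 2, 3, 4, 5}) = 6
G(12) = mex({0, 1, 2, 3, 5, 6, 7}) = 4
G(13) = mex({0, 2, 3, 4, 6, 7}) = 1
G(14) = mex({0, 1, 4, 5, 6, 7}) = 2
G(15) = mex({0, 1, 2, 3, 4, 5, 6}) = 7
G(16) = mex({0, 2, 3, 5, 6, 7}) = 1
G(17) = mex({0, 1, 2, 3, 5, 6, 7}) = 4
G(18) = mex({0, 1, 2, 4, 5, 6}) = 3
Therefore G(18) = 3.

3


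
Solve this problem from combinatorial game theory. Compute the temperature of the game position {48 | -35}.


The game is {48 | -35}, a switch {a | b} with numbers a > b.
Cooling {a | b} by t gives {a - t | b + t}, which stops being hot when a - t = b + t, i.e. at t = (a - b)/2. So the temperature of a switch is (a - b)/2.
Temperature = (Left option - Right option) / 2
= (48 - (-35)) / 2
= 83 / 2
= 83/2

83/2


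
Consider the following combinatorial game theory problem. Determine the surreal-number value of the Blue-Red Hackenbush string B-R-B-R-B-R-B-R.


Edges (from ground): B-R-B-R-B-R-B-R
By Berlekamp's sign-expansion rule, a Blue-Red Hackenbush stalk has the value of the surreal number whose sign sequence is the edge sequence with B -> + and R -> -.
Sign sequence: +-+-+-+-
Trace the sign expansion in the surreal number tree, starting from 0:
Edge 1: B (sign +) -> bounds (0, +inf), value = 1
Edge 2: R (sign -) -> bounds (0, 1), value = 1/2
Edge 3: B (sign +) -> bounds (1/2, 1), value = 3/4
Edge 4: R (sign -) -> bounds (1/2, 3/4), value = 5/8
Edge 5: B (sign +) -> bounds (5/8, 3/4), value = 11/16
Edge 6: R (sign -) -> bounds (5/8, 11/16), value = 21/32
Edge 7: B (sign +) -> bounds (21/32, 11/16), value = 43/64
Edge 8: R (sign -) -> bounds (21/32, 43/64), value = 85/128
Game value = 85/128

85/128


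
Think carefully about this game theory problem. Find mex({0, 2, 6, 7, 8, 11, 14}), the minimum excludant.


Set = {0, 2, 6, 7, 8, 11, 14}
0 is in the set.
1 is NOT in the set. This is the mex.
mex = 1

1


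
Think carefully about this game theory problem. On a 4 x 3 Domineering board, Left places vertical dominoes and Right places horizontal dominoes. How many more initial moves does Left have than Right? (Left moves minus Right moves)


Board is 4 x 3 (rows x cols).
Left (vertical) placements: (rows-1) * cols = 3 * 3 = 9
Right (horizontal) placements: rows * (cols-1) = 4 * 2 = 8
Advantage = Left - Right = 9 - 8 = 1

1


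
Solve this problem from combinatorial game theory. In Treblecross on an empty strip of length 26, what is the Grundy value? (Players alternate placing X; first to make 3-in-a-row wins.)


Treblecross: place X on empty cells; 3-in-a-row wins.
Playing within two cells of an existing X lets the opponent win at once, so sensible play treats the cells i-2..i+2 around each X as dead. The player left with no safe cell loses, so this is a normal-play take-away game on strips of safe cells.
Placing X at cell i (0-indexed) of a strip of k safe cells leaves independent strips of sizes max(0, i-2) and max(0, k-i-3). Hence G(k) = mex{ G(max(0,i-2)) XOR G(max(0,k-i-3)) : 0 <= i < k }, with G(0) = 0.
G(1): splits (0,0):0^0=0 -> mex({0}) = 1
G(2): splits (0,0):0^0=0 -> mex({0}) = 1
G(3): splits (0,0):0^0=0 -> mex({0}) = 1
G(4): splits (0,1):0^1=1 (0,0):0^0=0 -> mex({0, 1}) = 2
G(5): splits (0,2):0^1=1 (0,1):0^1=1 (0,0):0^0=0 -> mex({0, 1}) = 2
G(6) = mex({1}) = 0
G(7) = mex({0, 1, 2}) = 3
G(8) = mex({0, 1, 2}) = 3
G(9) = mex({0, 2}) = 1
G(10) = mex({0, 2, 3}) = 1
G(11) = mex({0, 3}) = 1
G(12) = mex({1, 3}) = 0
G(13) = mex({0, 1, 2, 3}) = 4
G(14) = mex({0, 1, 2}) = 3
G(15) = mex({0, 1, 2}) = 3
G(16) = mex({0, 1, 2, 4}) = 3
G(17) = mex({0, 1, 3, 4}) = 2
G(18) = mex({0, 1, 3, 4}) = 2
G(19) = mex({0, 1, 3, 5}) = 2
G(20) = mex({0, 1, 2, 3, 5}) = 4
G(21) = mex({0, 1, 2, 3, 5}) = 4
G(22) = mex({1, 2, 6}) = 0
G(23) = mex({0, 1, 2, 3, 4, 6}) = 5
G(24) = mex({0, 1, 2, 3, 4}) = 5
G(25) = mex({0, 1, 3, 4, 7}) = 2
G(26) = mex({0, 1, 3, 4, 5, 7}) = 2
Therefore G(26) = 2.

2


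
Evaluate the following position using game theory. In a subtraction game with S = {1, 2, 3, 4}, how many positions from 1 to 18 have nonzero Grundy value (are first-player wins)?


Subtraction set S = {1, 2, 3, 4}, so G(n) = n mod 5.
G(n) = 0 when n is a multiple of 5.
Multiples of 5 in [1, 18]: 3
N-positions (nonzero Grundy) = 18 - 3 = 15

15


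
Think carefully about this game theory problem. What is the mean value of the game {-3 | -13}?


Game = {-3 | -13}, a switch {a | b} with numbers a > b.
Its thermograph has left wall a - t and right wall b + t, which meet at t = (a - b)/2, where both equal (a + b)/2. So the mast (mean value) is at (a + b)/2.
Mean = (-3 + (-13))/2 = -16/2 = -8

-8


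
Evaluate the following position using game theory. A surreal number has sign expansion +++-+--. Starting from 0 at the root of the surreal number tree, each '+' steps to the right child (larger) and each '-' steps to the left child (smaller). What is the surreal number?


Sign expansion: +++-+--
Rule: track bounds (lo, hi), initially (-inf, +inf). On '+', the current value becomes lo and we move to the simplest number in (value, hi): value + 1 if hi = +inf, otherwise the midpoint (value + hi)/2. On '-', the current value becomes hi and we move to value - 1 if lo = -inf, otherwise the midpoint (lo + value)/2.
Start at 0.
Step 1: sign = +, move right. Bounds: (0, +inf). Value = 1
Step 2: sign = +, move right. Bounds: (1, +inf). Value = 2
Step 3: sign = +, move right. Bounds: (2, +inf). Value = 3
Step 4: sign = -, move left. Bounds: (2, 3). Value = 5/2
Step 5: sign = +, move right. Bounds: (5/2, 3). Value = 11/4
Step 6: sign = -, move left. Bounds: (5/2, 11/4). Value = 21/8
Step 7: sign = -, move left. Bounds: (5/2, 21/8). Value = 41/16
The surreal number with sign expansion +++-+-- is 41/16.

41/16


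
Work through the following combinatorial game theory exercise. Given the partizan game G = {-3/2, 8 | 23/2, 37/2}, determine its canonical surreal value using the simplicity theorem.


Left options: {-3/2, 8}, max = 8
Right options: {23/2, 37/2}, min = 23/2
All options are numbers and max(Left) < min(Right), so by the simplicity theorem the value is the simplest (earliest-born) number strictly between 8 and 23/2.
Integers 9 through 11 all lie strictly between 8 and 23/2.
Among integers, the simplest (lowest birthday = smallest |n|; 0 is born on day 0, +-n on day n) is 9.
No non-integer in the interval can be simpler: if x is a non-integer in the interval, then floor(x) or ceil(x) also lies in the interval (the interval contains an integer), and both are proper prefixes of x's sign expansion, i.e. born earlier. So the game value is 9.
Game value = 9

9


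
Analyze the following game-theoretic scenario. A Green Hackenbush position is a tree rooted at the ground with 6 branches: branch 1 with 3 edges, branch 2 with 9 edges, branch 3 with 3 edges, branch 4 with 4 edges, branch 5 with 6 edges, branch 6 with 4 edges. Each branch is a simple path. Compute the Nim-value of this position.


The tree has 6 branches from the ground vertex.
In Green Hackenbush, the Nim-value of a simple path of length k is k.
Branch 1: length 3, Nim-value = 3
Branch 2: length 9, Nim-value = 9
Branch 3: length 3, Nim-value = 3
Branch 4: length 4, Nim-value = 4
Branch 5: length 6, Nim-value = 6
Branch 6: length 4, Nim-value = 4
Total Nim-value = XOR of all branch values:
0 XOR 3 = 3
3 XOR 9 = 10
10 XOR 3 = 9
9 XOR 4 = 13
13 XOR 6 = 11
11 XOR 4 = 15
Nim-value of the tree = 15

15


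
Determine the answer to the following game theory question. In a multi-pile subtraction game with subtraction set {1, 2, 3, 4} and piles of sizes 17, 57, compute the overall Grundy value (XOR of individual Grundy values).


Subtraction set: {1, 2, 3, 4}
For this subtraction set, G(n) = n mod 5 (period = max + 1 = 5).
Pile 1 (size 17): G(17) = 17 mod 5 = 2
Pile 2 (size 57): G(57) = 57 mod 5 = 2
Total Grundy value = XOR of all: 2 XOR 2 = 0

0


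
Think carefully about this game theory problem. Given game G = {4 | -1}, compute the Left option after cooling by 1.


Original game: {4 | -1} (a switch {a | b} with a > b).
Cooling by t (for t below the temperature (a - b)/2 = 5/2) taxes each move by t: {a | b} cooled by t is {a - t | b + t}.
Cooling amount: t = 1
Cooled Left option: 4 - 1 = 3
Cooled Right option: -1 + 1 = 0
Cooled game: {3 | 0}
Left option = 3

3
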